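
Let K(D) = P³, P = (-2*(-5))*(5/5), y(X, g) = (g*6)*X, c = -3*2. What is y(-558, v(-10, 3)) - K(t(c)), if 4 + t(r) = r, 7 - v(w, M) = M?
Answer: -14392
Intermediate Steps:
v(w, M) = 7 - M
c = -6
y(X, g) = 6*X*g (y(X, g) = (6*g)*X = 6*X*g)
t(r) = -4 + r
P = 10 (P = 10*(5*(⅕)) = 10*1 = 10)
K(D) = 1000 (K(D) = 10³ = 1000)
y(-558, v(-10, 3)) - K(t(c)) = 6*(-558)*(7 - 1*3) - 1*1000 = 6*(-558)*(7 - 3) - 1000 = 6*(-558)*4 - 1000 = -13392 - 1000 = -14392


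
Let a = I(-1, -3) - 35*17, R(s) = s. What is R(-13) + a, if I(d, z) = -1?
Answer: -609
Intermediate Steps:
a = -596 (a = -1 - 35*17 = -1 - 595 = -596)
R(-13) + a = -13 - 596 = -609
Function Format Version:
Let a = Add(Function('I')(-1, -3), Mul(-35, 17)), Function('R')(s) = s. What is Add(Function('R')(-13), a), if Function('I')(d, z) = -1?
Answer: -609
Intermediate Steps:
a = -596 (a = Add(-1, Mul(-35, 17)) = Add(-1, -595) = -596)
Add(Function('R')(-13), a) = Add(-13, -596) = -609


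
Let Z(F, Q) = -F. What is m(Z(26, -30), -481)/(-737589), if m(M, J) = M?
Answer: 26/737589 ≈ 3.5250e-5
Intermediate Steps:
m(Z(26, -30), -481)/(-737589) = -1*26/(-737589) = -26*(-1/737589) = 26/737589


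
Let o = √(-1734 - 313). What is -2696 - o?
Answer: -2696 - I*√2047 ≈ -2696.0 - 45.244*I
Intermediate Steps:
o = I*√2047 (o = √(-2047) = I*√2047 ≈ 45.244*I)
-2696 - o = -2696 - I*√2047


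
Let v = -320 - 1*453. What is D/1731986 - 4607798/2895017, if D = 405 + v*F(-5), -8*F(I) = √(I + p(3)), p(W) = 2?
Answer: -7979469144943/5014128913762 + 773*I*√3/13855888 ≈ -1.5914 + 9.6629e-5*I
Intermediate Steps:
F(I) = -√(2 + I)/8 (F(I) = -√(I + 2)/8 = -√(2 + I)/8)
v = -773 (v = -320 - 453 = -773)
D = 405 + 773*I*√3/8 (D = 405 - (-773)*√(2 - 5)/8 = 405 - (-773)*√(-3)/8 = 405 - (-773)*I*√3/8 = 405 + 773*I*√3/8 ≈ 405.0 + 167.36*I)
D/1731986 - 4607798/2895017 = (405 + 773*I*√3/8)/1731986 - 4607798/2895017 = (405 + 773*I*√3/8)*(1/1731986) - 4607798*1/2895017 = (405/1731986 + 773*I*√3/13855888) - 4607798/2895017 = -7979469144943/5014128913762 + 773*I*√3/13855888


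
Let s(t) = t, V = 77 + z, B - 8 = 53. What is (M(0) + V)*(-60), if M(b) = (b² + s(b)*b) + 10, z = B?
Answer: -8880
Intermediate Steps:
B = 61 (B = 8 + 53 = 61)
z = 61
V = 138 (V = 77 + 61 = 138)
M(b) = 10 + 2*b² (M(b) = (b² + b*b) + 10 = (b² + b²) + 10 = 2*b² + 10 = 10 + 2*b²)
(M(0) + V)*(-60) = ((10 + 2*0²) + 138)*(-60) = ((10 + 2*0) + 138)*(-60) = ((10 + 0) + 138)*(-60) = (10 + 138)*(-60) = 148*(-60) = -8880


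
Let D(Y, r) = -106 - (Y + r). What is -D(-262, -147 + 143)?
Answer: -160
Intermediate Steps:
D(Y, r) = -106 - Y - r (D(Y, r) = -106 + (-Y - r) = -106 - Y - r)
-D(-262, -147 + 143) = -(-106 - 1*(-262) - (-147 + 143)) = -(-106 + 262 - 1*(-4)) = -(-106 + 262 + 4) = -1*160 = -160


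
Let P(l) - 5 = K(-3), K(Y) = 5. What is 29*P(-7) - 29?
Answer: 261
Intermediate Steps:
P(l) = 10 (P(l) = 5 + 5 = 10)
29*P(-7) - 29 = 29*10 - 29 = 290 - 29 = 261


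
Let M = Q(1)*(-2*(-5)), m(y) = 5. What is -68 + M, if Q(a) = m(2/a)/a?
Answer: -18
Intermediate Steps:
Q(a) = 5/a
M = 50 (M = (5/1)*(-2*(-5)) = (5*1)*10 = 5*10 = 50)
-68 + M = -68 + 50 = -18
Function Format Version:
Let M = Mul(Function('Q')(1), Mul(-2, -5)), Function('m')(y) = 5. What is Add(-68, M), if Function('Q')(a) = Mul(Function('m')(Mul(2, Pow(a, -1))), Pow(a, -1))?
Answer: -18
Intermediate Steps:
Function('Q')(a) = Mul(5, Pow(a, -1))
M = 50 (M = Mul(Mul(5, Pow(1, -1)), Mul(-2, -5)) = Mul(Mul(5, 1), 10) = Mul(5, 10) = 50)
Add(-68, M) = Add(-68, 50) = -18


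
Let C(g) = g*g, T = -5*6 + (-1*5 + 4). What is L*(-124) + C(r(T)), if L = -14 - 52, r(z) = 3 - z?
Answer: 9340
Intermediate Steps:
T = -31 (T = -30 + (-5 + 4) = -30 - 1 = -31)
C(g) = g²
L = -66
L*(-124) + C(r(T)) = -66*(-124) + (3 - 1*(-31))² = 8184 + (3 + 31)² = 8184 + 34² = 8184 + 1156 = 9340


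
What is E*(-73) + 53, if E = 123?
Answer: -8926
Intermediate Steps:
E*(-73) + 53 = 123*(-73) + 53 = -8979 + 53 = -8926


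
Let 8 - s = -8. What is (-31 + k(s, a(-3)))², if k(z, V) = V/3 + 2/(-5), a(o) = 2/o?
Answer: 2024929/2025 ≈ 999.96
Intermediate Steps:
s = 16 (s = 8 - 1*(-8) = 8 + 8 = 16)
k(z, V) = -⅖ + V/3 (k(z, V) = V*(⅓) + 2*(-⅕) = V/3 - ⅖ = -⅖ + V/3)
(-31 + k(s, a(-3)))² = (-31 + (-⅖ + (2/(-3))/3))² = (-31 + (-⅖ + (2*(-⅓))/3))² = (-31 + (-⅖ + (⅓)*(-⅔)))² = (-31 + (-⅖ - 2/9))² = (-31 - 28/45)² = (-1423/45)² = 2024929/2025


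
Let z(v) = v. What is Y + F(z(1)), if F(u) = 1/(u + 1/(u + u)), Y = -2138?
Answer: -6412/3 ≈ -2137.3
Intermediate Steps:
F(u) = 1/(u + 1/(2*u))
Y + F(z(1)) = -2138 + 2*1/(1 + 2*1²) = -2138 + 2*1/(1 + 2*1) = -2138 + 2*1/(1 + 2) = -2138 + 2*1/3 = -2138 + 2*1*(⅓) = -2138 + ⅔ = -6412/3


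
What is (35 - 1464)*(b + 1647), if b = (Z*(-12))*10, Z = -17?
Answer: -5268723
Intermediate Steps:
b = 2040 (b = -17*(-12)*10 = 204*10 = 2040)
(35 - 1464)*(b + 1647) = (35 - 1464)*(2040 + 1647) = -1429*3687 = -5268723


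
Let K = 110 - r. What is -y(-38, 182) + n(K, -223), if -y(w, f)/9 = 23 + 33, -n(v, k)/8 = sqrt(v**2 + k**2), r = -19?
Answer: 504 - 8*sqrt(66370) ≈ -1557.0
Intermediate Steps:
K = 129 (K = 110 - 1*(-19) = 110 + 19 = 129)
n(v, k) = -8*sqrt(k**2 + v**2) (n(v, k) = -8*sqrt(v**2 + k**2) = -8*sqrt(k**2 + v**2))
y(w, f) = -504 (y(w, f) = -9*(23 + 33) = -9*56 = -504)
-y(-38, 182) + n(K, -223) = -1*(-504) - 8*sqrt((-223)**2 + 129**2) = 504 - 8*sqrt(49729 + 16641) = 504 - 8*sqrt(66370)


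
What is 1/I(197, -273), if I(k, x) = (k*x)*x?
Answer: 1/14682213 ≈ 6.8110e-8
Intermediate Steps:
I(k, x) = k*x²
1/I(197, -273) = 1/(197*(-273)²) = 1/(197*74529) = 1/14682213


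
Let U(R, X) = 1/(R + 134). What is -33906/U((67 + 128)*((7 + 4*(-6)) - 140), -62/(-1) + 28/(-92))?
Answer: 1033488786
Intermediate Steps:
U(R, X) = 1/(134 + R)
-33906/U((67 + 128)*((7 + 4*(-6)) - 140), -62/(-1) + 28/(-92)) = -(4543404 + 33906*(67 + 128)*((7 + 4*(-6)) - 140)) = -(4543404 + 6611670*((7 - 24) - 140)) = -(4543404 + 6611670*(-17 - 140)) = -33906/(1/(134 + 195*(-157))) = -33906/(1/(134 - 30615)) = -33906/(1/(-30481)) = -33906/(-1/30481) = -33906*(-30481) = 1033488786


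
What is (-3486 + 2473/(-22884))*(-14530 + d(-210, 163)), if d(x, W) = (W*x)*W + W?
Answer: 148752026212043/7628 ≈ 1.9501e+10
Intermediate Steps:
d(x, W) = W + x*W**2 (d(x, W) = x*W**2 + W = W + x*W**2)
(-3486 + 2473/(-22884))*(-14530 + d(-210, 163)) = (-3486 + 2473/(-22884))*(-14530 + 163*(1 + 163*(-210))) = (-3486 + 2473*(-1/22884))*(-14530 + 163*(1 - 34230)) = (-3486 - 2473/22884)*(-14530 + 163*(-34229)) = -79776097*(-14530 - 5579327)/22884 = -79776097/22884*(-5593857) = 148752026212043/7628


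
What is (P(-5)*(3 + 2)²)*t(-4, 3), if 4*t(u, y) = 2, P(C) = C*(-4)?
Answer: 250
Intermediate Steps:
P(C) = -4*C
t(u, y) = ½ (t(u, y) = (¼)*2 = ½)
(P(-5)*(3 + 2)²)*t(-4, 3) = ((-4*(-5))*(3 + 2)²)*(½) = (20*5²)*(½) = (20*25)*(½) = 500*(½) = 250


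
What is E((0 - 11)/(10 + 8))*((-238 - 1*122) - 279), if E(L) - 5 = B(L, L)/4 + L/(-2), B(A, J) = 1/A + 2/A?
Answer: -114665/44 ≈ -2606.0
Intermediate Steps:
B(A, J) = 3/A (B(A, J) = 1/A + 2/A = 3/A)
E(L) = 5 - L/2 + 3/(4*L) (E(L) = 5 + ((3/L)/4 + L/(-2)) = 5 + ((3/L)*(¼) + L*(-½)) = 5 + (3/(4*L) - L/2) = 5 + (-L/2 + 3/(4*L)) = 5 - L/2 + 3/(4*L))
E((0 - 11)/(10 + 8))*((-238 - 1*122) - 279) = (5 - (0 - 11)/(2*(10 + 8)) + 3/(4*(((0 - 11)/(10 + 8)))))*((-238 - 1*122) - 279) = (5 - (-11)/(2*18) + 3/(4*((-11/18))))*((-238 - 122) - 279) = (5 - (-11)/(2*18) + 3/(4*((-11*1/18))))*(-360 - 279) = (5 - ½*(-11/18) + 3/(4*(-11/18)))*(-639) = (5 + 11/36 + (¾)*(-18/11))*(-639) = (5 + 11/36 - 27/22)*(-639) = (1615/396)*(-639) = -114665/44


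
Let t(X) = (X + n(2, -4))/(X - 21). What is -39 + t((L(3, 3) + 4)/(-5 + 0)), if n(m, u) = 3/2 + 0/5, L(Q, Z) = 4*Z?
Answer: -9421/242 ≈ -38.930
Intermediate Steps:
n(m, u) = 3/2 (n(m, u) = 3*(½) + 0*(⅕) = 3/2 + 0 = 3/2)
t(X) = (3/2 + X)/(-21 + X) (t(X) = (X + 3/2)/(X - 21) = (3/2 + X)/(-21 + X))
-39 + t((L(3, 3) + 4)/(-5 + 0)) = -39 + (3/2 + (4*3 + 4)/(-5 + 0))/(-21 + (4*3 + 4)/(-5 + 0)) = -39 + (3/2 + (12 + 4)/(-5))/(-21 + (12 + 4)/(-5)) = -39 + (3/2 + 16*(-⅕))/(-21 + 16*(-⅕)) = -39 + (3/2 - 16/5)/(-21 - 16/5) = -39 - 17/10/(-121/5) = -39 - 5/121*(-17/10) = -39 + 17/242 = -9421/242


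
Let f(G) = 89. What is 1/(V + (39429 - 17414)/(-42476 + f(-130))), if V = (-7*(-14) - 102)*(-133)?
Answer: 42387/22527869 ≈ 0.0018815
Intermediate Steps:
V = 532 (V = (98 - 102)*(-133) = -4*(-133) = 532)
1/(V + (39429 - 17414)/(-42476 + f(-130))) = 1/(532 + (39429 - 17414)/(-42476 + 89)) = 1/(532 + 22015/(-42387)) = 1/(532 + 22015*(-1/42387)) = 1/(532 - 22015/42387) = 1/(22527869/42387) = 42387/22527869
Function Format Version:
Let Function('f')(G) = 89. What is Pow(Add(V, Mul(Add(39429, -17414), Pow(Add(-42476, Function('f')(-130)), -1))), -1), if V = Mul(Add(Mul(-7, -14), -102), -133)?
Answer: Rational(42387, 22527869) ≈ 0.0018815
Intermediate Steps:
V = 532 (V = Mul(Add(98, -102), -133) = Mul(-4, -133) = 532)
Pow(Add(V, Mul(Add(39429, -17414), Pow(Add(-42476, Function('f')(-130)), -1))), -1) = Pow(Add(532, Mul(Add(39429, -17414), Pow(Add(-42476, 89), -1))), -1) = Pow(Add(532, Mul(22015, Pow(-42387, -1))), -1) = Pow(Add(532, Mul(22015, Rational(-1, 42387))), -1) = Pow(Add(532, Rational(-22015, 42387)), -1) = Pow(Rational(22527869, 42387), -1) = Rational(42387, 22527869)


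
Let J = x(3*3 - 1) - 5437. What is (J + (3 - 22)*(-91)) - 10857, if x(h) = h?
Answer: -14557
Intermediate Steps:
J = -5429 (J = (3*3 - 1) - 5437 = (9 - 1) - 5437 = 8 - 5437 = -5429)
(J + (3 - 22)*(-91)) - 10857 = (-5429 + (3 - 22)*(-91)) - 10857 = (-5429 - 19*(-91)) - 10857 = (-5429 + 1729) - 10857 = -3700 - 10857 = -14557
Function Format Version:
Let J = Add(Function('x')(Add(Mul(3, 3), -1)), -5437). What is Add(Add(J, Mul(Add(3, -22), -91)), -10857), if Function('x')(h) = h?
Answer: -14557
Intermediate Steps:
J = -5429 (J = Add(Add(Mul(3, 3), -1), -5437) = Add(Add(9, -1), -5437) = Add(8, -5437) = -5429)
Add(Add(J, Mul(Add(3, -22), -91)), -10857) = Add(Add(-5429, Mul(Add(3, -22), -91)), -10857) = Add(Add(-5429, Mul(-19, -91)), -10857) = Add(Add(-5429, 1729), -10857) = Add(-3700, -10857) = -14557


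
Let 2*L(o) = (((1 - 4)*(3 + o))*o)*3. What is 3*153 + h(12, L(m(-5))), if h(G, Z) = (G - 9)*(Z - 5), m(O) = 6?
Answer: -285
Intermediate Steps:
L(o) = 3*o*(-9 - 3*o)/2 (L(o) = ((((1 - 4)*(3 + o))*o)*3)/2 = (((-3*(3 + o))*o)*3)/2 = (((-9 - 3*o)*o)*3)/2 = ((o*(-9 - 3*o))*3)/2 = (3*o*(-9 - 3*o))/2 = 3*o*(-9 - 3*o)/2)
h(G, Z) = (-9 + G)*(-5 + Z)
3*153 + h(12, L(m(-5))) = 3*153 + (45 - (-81)*6*(3 + 6)/2 - 5*12 + 12*(-9/2*6*(3 + 6))) = 459 + (45 - (-81)*6*9/2 - 60 + 12*(-9/2*6*9)) = 459 + (45 - 9*(-243) - 60 + 12*(-243)) = 459 + (45 + 2187 - 60 - 2916) = 459 - 744 = -285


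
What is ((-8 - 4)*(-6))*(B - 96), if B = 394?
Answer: 21456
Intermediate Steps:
((-8 - 4)*(-6))*(B - 96) = ((-8 - 4)*(-6))*(394 - 96) = -12*(-6)*298 = 72*298 = 21456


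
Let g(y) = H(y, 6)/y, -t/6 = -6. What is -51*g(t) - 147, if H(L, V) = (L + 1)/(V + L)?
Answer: -74717/504 ≈ -148.25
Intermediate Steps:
t = 36 (t = -6*(-6) = 36)
H(L, V) = (1 + L)/(L + V)
g(y) = (1 + y)/(y*(6 + y)) (g(y) = ((1 + y)/(y + 6))/y = ((1 + y)/(6 + y))/y = (1 + y)/(y*(6 + y)))
-51*g(t) - 147 = -51*(1 + 36)/(36*(6 + 36)) - 147 = -17*37/(12*42) - 147 = -51*37/1512 - 147 = -629/504 - 147 = -74717/504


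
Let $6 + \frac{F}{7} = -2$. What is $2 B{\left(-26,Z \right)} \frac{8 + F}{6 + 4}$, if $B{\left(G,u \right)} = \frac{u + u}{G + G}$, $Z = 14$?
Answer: $\frac{336}{65} \approx 5.1692$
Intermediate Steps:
$F = -56$ ($F = -42 + 7 \left(-2\right) = -42 - 14 = -56$)
$B{\left(G,u \right)} = \frac{u}{G}$ ($B{\left(G,u \right)} = \frac{2 u}{2 G} = 2 u \frac{1}{2 G} = \frac{u}{G}$)
$2 B{\left(-26,Z \right)} \frac{8 + F}{6 + 4} = 2 \frac{14}{-26} \frac{8 - 56}{6 + 4} = 2 \cdot 14 \left(- \frac{1}{26}\right) \left(- \frac{48}{10}\right) = 2 \left(- \frac{7 \left(\left(-48\right) \frac{1}{10}\right)}{13}\right) = 2 \left(\left(- \frac{7}{13}\right) \left(- \frac{24}{5}\right)\right) = 2 \cdot \frac{168}{65} = \frac{336}{65}$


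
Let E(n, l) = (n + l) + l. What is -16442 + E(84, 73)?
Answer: -16212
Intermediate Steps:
E(n, l) = n + 2*l (E(n, l) = (l + n) + l = n + 2*l)
-16442 + E(84, 73) = -16442 + (84 + 2*73) = -16442 + (84 + 146) = -16442 + 230 = -16212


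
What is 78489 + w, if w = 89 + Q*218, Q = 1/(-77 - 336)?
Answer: 32452496/413 ≈ 78578.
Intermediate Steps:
Q = -1/413 (Q = 1/(-413) = -1/413 ≈ -0.0024213)
w = 36539/413 (w = 89 - 1/413*218 = 89 - 218/413 = 36539/413 ≈ 88.472)
78489 + w = 78489 + 36539/413 = 32452496/413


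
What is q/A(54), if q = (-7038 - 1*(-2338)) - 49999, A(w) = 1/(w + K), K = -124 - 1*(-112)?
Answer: -2297358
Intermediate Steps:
K = -12 (K = -124 + 112 = -12)
A(w) = 1/(-12 + w) (A(w) = 1/(w - 12) = 1/(-12 + w))
q = -54699 (q = (-7038 + 2338) - 49999 = -4700 - 49999 = -54699)
q/A(54) = -54699/(1/(-12 + 54)) = -54699/(1/42) = -54699/1/42 = -54699*42 = -2297358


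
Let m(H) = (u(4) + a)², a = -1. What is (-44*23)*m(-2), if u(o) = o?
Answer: -9108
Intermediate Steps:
m(H) = 9 (m(H) = (4 - 1)² = 3² = 9)
(-44*23)*m(-2) = -44*23*9 = -1012*9 = -9108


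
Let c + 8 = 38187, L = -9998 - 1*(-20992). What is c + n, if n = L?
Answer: 49173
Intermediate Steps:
L = 10994 (L = -9998 + 20992 = 10994)
c = 38179 (c = -8 + 38187 = 38179)
n = 10994
c + n = 38179 + 10994 = 49173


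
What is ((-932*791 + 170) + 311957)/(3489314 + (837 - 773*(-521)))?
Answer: -141695/1297628 ≈ -0.10920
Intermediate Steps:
((-932*791 + 170) + 311957)/(3489314 + (837 - 773*(-521))) = ((-737212 + 170) + 311957)/(3489314 + (837 + 402733)) = (-737042 + 311957)/(3489314 + 403570) = -425085/3892884 = -425085*1/3892884 = -141695/1297628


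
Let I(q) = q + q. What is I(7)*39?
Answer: 546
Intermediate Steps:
I(q) = 2*q
I(7)*39 = (2*7)*39 = 14*39 = 546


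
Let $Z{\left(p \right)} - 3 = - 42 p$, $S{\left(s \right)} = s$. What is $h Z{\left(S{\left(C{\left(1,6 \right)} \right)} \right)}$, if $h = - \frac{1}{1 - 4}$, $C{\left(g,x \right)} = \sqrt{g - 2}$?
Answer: $1 - 14 i \approx 1.0 - 14.0 i$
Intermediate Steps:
$C{\left(g,x \right)} = \sqrt{-2 + g}$
$Z{\left(p \right)} = 3 - 42 p$
$h = \frac{1}{3}$ ($h = - \frac{1}{-3} = \left(-1\right) \left(- \frac{1}{3}\right) = \frac{1}{3} \approx 0.33333$)
$h Z{\left(S{\left(C{\left(1,6 \right)} \right)} \right)} = \frac{3 - 42 \sqrt{-2 + 1}}{3} = \frac{3 - 42 \sqrt{-1}}{3} = \frac{3 - 42 i}{3} = 1 - 14 i$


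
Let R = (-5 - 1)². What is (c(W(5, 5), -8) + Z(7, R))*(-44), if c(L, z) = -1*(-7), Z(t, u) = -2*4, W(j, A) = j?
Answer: 44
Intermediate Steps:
R = 36 (R = (-6)² = 36)
Z(t, u) = -8
c(L, z) = 7
(c(W(5, 5), -8) + Z(7, R))*(-44) = (7 - 8)*(-44) = -1*(-44) = 44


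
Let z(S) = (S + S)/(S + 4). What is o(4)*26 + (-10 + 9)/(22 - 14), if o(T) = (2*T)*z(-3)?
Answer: -9985/8 ≈ -1248.1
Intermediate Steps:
z(S) = 2*S/(4 + S) (z(S) = (2*S)/(4 + S) = 2*S/(4 + S))
o(T) = -12*T (o(T) = (2*T)*(2*(-3)/(4 - 3)) = (2*T)*(2*(-3)/1) = (2*T)*(2*(-3)*1) = (2*T)*(-6) = -12*T)
o(4)*26 + (-10 + 9)/(22 - 14) = -12*4*26 + (-10 + 9)/(22 - 14) = -48*26 - 1/8 = -1248 - 1*1/8 = -1248 - 1/8 = -9985/8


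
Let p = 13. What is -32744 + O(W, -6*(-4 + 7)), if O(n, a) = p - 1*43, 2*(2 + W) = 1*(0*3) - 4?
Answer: -32774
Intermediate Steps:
W = -4 (W = -2 + (1*(0*3) - 4)/2 = -2 + (1*0 - 4)/2 = -2 + (0 - 4)/2 = -2 + (½)*(-4) = -2 - 2 = -4)
O(n, a) = -30 (O(n, a) = 13 - 1*43 = 13 - 43 = -30)
-32744 + O(W, -6*(-4 + 7)) = -32744 - 30 = -32774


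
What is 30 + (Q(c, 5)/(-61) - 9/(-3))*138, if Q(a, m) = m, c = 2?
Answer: 26394/61 ≈ 432.69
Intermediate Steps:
30 + (Q(c, 5)/(-61) - 9/(-3))*138 = 30 + (5/(-61) - 9/(-3))*138 = 30 + (5*(-1/61) - 9*(-⅓))*138 = 30 + (-5/61 + 3)*138 = 30 + (178/61)*138 = 30 + 24564/61 = 26394/61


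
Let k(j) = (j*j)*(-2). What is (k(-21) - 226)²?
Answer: 1227664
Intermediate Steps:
k(j) = -2*j² (k(j) = j²*(-2) = -2*j²)
(k(-21) - 226)² = (-2*(-21)² - 226)² = (-2*441 - 226)² = (-882 - 226)² = (-1108)² = 1227664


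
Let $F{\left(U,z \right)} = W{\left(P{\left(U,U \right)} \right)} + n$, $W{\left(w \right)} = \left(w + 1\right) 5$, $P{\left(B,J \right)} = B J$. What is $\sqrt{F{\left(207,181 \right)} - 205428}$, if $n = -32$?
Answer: $\sqrt{8790} \approx 93.755$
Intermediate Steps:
$W{\left(w \right)} = 5 + 5 w$ ($W{\left(w \right)} = \left(1 + w\right) 5 = 5 + 5 w$)
$F{\left(U,z \right)} = -27 + 5 U^{2}$ ($F{\left(U,z \right)} = \left(5 + 5 U U\right) - 32 = \left(5 + 5 U^{2}\right) - 32 = -27 + 5 U^{2}$)
$\sqrt{F{\left(207,181 \right)} - 205428} = \sqrt{\left(-27 + 5 \cdot 207^{2}\right) - 205428} = \sqrt{\left(-27 + 5 \cdot 42849\right) - 205428} = \sqrt{\left(-27 + 214245\right) - 205428} = \sqrt{214218 - 205428} = \sqrt{8790}$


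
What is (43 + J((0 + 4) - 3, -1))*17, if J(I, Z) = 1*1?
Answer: 748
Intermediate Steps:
J(I, Z) = 1
(43 + J((0 + 4) - 3, -1))*17 = (43 + 1)*17 = 44*17 = 748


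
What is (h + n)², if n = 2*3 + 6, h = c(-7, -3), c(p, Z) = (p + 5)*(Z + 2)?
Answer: 196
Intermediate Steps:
c(p, Z) = (2 + Z)*(5 + p) (c(p, Z) = (5 + p)*(2 + Z) = (2 + Z)*(5 + p))
h = 2 (h = 10 + 2*(-7) + 5*(-3) - 3*(-7) = 10 - 14 - 15 + 21 = 2)
n = 12 (n = 6 + 6 = 12)
(h + n)² = (2 + 12)² = 14² = 196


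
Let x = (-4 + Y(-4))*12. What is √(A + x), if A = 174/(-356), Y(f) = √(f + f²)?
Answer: √(-1536318 + 760416*√3)/178 ≈ 2.6305*I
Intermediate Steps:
x = -48 + 24*√3 (x = (-4 + √(-4*(1 - 4)))*12 = (-4 + √(-4*(-3)))*12 = (-4 + √12)*12 = (-4 + 2*√3)*12 = -48 + 24*√3 ≈ -6.4308)
A = -87/178 (A = 174*(-1/356) = -87/178 ≈ -0.48876)
√(A + x) = √(-87/178 + (-48 + 24*√3)) = √(-8631/178 + 24*√3)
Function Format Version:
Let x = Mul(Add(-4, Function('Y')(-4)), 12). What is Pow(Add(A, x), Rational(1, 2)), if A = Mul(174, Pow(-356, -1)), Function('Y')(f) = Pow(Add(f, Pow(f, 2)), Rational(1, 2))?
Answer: Mul(Rational(1, 178), Pow(Add(-1536318, Mul(760416, Pow(3, Rational(1, 2)))), Rational(1, 2))) ≈ Mul(2.6305, I)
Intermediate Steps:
x = Add(-48, Mul(24, Pow(3, Rational(1, 2)))) (x = Mul(Add(-4, Pow(Mul(-4, Add(1, -4)), Rational(1, 2))), 12) = Mul(Add(-4, Pow(Mul(-4, -3), Rational(1, 2))), 12) = Mul(Add(-4, Pow(12, Rational(1, 2))), 12) = Mul(Add(-4, Mul(2, Pow(3, Rational(1, 2)))), 12) = Add(-48, Mul(24, Pow(3, Rational(1, 2)))) ≈ -6.4308)
A = Rational(-87, 178) (A = Mul(174, Rational(-1, 356)) = Rational(-87, 178) ≈ -0.48876)
Pow(Add(A, x), Rational(1, 2)) = Pow(Add(Rational(-87, 178), Add(-48, Mul(24, Pow(3, Rational(1, 2))))), Rational(1, 2)) = Pow(Add(Rational(-8631, 178), Mul(24, Pow(3, Rational(1, 2)))), Rational(1, 2))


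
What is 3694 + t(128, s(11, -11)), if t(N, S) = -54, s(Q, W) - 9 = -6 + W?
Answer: 3640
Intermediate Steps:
s(Q, W) = 3 + W (s(Q, W) = 9 + (-6 + W) = 3 + W)
3694 + t(128, s(11, -11)) = 3694 - 54 = 3640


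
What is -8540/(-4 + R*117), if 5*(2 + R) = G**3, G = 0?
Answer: 610/17 ≈ 35.882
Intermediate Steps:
R = -2 (R = -2 + (1/5)*0**3 = -2 + (1/5)*0 = -2 + 0 = -2)
-8540/(-4 + R*117) = -8540/(-4 - 2*117) = -8540/(-4 - 234) = -8540/(-238) = -8540*(-1/238) = 610/17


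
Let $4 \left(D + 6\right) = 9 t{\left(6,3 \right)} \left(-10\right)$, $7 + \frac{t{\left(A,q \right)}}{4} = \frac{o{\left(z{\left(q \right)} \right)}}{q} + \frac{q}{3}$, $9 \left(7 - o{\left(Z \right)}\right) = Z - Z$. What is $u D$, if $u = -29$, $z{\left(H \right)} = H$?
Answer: $-9396$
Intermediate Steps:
$o{\left(Z \right)} = 7$ ($o{\left(Z \right)} = 7 - \frac{Z - Z}{9} = 7 - 0 = 7 + 0 = 7$)
$t{\left(A,q \right)} = -28 + \frac{28}{q} + \frac{4 q}{3}$ ($t{\left(A,q \right)} = -28 + 4 \left(\frac{7}{q} + \frac{q}{3}\right) = -28 + \left(\frac{28}{q} + \frac{4 q}{3}\right) = -28 + \frac{28}{q} + \frac{4 q}{3}$)
$D = 324$ ($D = -6 + \frac{9 \left(-28 + \frac{28}{3} + \frac{4}{3} \cdot 3\right) \left(-10\right)}{4} = -6 + \frac{9 \left(-28 + 28 \cdot \frac{1}{3} + 4\right) \left(-10\right)}{4} = -6 + \frac{9 \left(-28 + \frac{28}{3} + 4\right) \left(-10\right)}{4} = -6 + \frac{9 \left(- \frac{44}{3}\right) \left(-10\right)}{4} = -6 + \frac{\left(-132\right) \left(-10\right)}{4} = -6 + \frac{1}{4} \cdot 1320 = -6 + 330 = 324$)
$u D = \left(-29\right) 324 = -9396$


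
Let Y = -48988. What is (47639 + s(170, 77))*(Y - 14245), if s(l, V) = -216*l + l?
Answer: -701190737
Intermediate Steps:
s(l, V) = -215*l
(47639 + s(170, 77))*(Y - 14245) = (47639 - 215*170)*(-48988 - 14245) = (47639 - 36550)*(-63233) = 11089*(-63233) = -701190737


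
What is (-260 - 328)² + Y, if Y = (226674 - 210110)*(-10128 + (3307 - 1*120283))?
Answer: -2105004912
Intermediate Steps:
Y = -2105350656 (Y = 16564*(-10128 + (3307 - 120283)) = 16564*(-10128 - 116976) = 16564*(-127104) = -2105350656)
(-260 - 328)² + Y = (-260 - 328)² - 2105350656 = (-588)² - 2105350656 = 345744 - 2105350656 = -2105004912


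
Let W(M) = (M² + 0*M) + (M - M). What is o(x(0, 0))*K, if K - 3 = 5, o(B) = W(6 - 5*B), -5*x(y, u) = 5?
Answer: 968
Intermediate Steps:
x(y, u) = -1 (x(y, u) = -⅕*5 = -1)
W(M) = M² (W(M) = (M² + 0) + 0 = M² + 0 = M²)
o(B) = (6 - 5*B)²
K = 8 (K = 3 + 5 = 8)
o(x(0, 0))*K = (-6 + 5*(-1))²*8 = (-6 - 5)²*8 = (-11)²*8 = 121*8 = 968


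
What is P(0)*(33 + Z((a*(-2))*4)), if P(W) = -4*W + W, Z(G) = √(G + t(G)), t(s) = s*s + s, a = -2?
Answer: 0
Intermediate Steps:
t(s) = s + s² (t(s) = s² + s = s + s²)
Z(G) = √(G + G*(1 + G))
P(W) = -3*W
P(0)*(33 + Z((a*(-2))*4)) = (-3*0)*(33 + √((-2*(-2)*4)*(2 - 2*(-2)*4))) = 0*(33 + √((4*4)*(2 + 4*4))) = 0*(33 + √(16*(2 + 16))) = 0*(33 + √(16*18)) = 0*(33 + √288) = 0*(33 + 12*√2) = 0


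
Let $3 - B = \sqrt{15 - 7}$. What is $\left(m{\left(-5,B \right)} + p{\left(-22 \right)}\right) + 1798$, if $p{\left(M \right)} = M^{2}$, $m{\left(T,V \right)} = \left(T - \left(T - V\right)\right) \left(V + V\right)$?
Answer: $2316 - 24 \sqrt{2} \approx 2282.1$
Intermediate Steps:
$B = 3 - 2 \sqrt{2}$ ($B = 3 - \sqrt{15 - 7} = 3 - \sqrt{8} = 3 - 2 \sqrt{2} \approx 0.17157$)
$m{\left(T,V \right)} = 2 V^{2}$ ($m{\left(T,V \right)} = V 2 V = 2 V^{2}$)
$\left(m{\left(-5,B \right)} + p{\left(-22 \right)}\right) + 1798 = \left(2 \left(3 - 2 \sqrt{2}\right)^{2} + \left(-22\right)^{2}\right) + 1798 = \left(2 \left(3 - 2 \sqrt{2}\right)^{2} + 484\right) + 1798 = \left(484 + 2 \left(3 - 2 \sqrt{2}\right)^{2}\right) + 1798 = 2282 + 2 \left(3 - 2 \sqrt{2}\right)^{2}$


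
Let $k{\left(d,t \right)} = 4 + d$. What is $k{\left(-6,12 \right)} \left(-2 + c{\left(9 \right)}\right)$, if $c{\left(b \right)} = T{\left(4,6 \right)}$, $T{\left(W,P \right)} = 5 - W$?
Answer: $2$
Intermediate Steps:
$c{\left(b \right)} = 1$ ($c{\left(b \right)} = 5 - 4 = 1$)
$k{\left(-6,12 \right)} \left(-2 + c{\left(9 \right)}\right) = \left(4 - 6\right) \left(-2 + 1\right) = \left(-2\right) \left(-1\right) = 2$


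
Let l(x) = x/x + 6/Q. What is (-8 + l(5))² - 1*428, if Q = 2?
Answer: -412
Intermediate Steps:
l(x) = 4 (l(x) = x/x + 6/2 = 1 + 6*(½) = 1 + 3 = 4)
(-8 + l(5))² - 1*428 = (-8 + 4)² - 1*428 = (-4)² - 428 = 16 - 428 = -412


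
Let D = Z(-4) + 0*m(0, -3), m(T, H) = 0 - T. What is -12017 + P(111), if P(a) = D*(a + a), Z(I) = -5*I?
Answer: -7577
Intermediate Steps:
m(T, H) = -T
D = 20 (D = -5*(-4) + 0*(-1*0) = 20 + 0*0 = 20 + 0 = 20)
P(a) = 40*a (P(a) = 20*(a + a) = 20*(2*a) = 40*a)
-12017 + P(111) = -12017 + 40*111 = -12017 + 4440 = -7577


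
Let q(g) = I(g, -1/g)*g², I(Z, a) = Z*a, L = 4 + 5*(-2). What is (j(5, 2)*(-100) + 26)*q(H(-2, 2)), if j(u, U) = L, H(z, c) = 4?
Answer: -10016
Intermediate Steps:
L = -6 (L = 4 - 10 = -6)
j(u, U) = -6
q(g) = -g² (q(g) = (g*(-1/g))*g² = -g²)
(j(5, 2)*(-100) + 26)*q(H(-2, 2)) = (-6*(-100) + 26)*(-1*4²) = (600 + 26)*(-1*16) = 626*(-16) = -10016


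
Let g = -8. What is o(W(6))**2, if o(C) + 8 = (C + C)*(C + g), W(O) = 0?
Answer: 64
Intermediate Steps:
o(C) = -8 + 2*C*(-8 + C) (o(C) = -8 + (C + C)*(C - 8) = -8 + (2*C)*(-8 + C) = -8 + 2*C*(-8 + C))
o(W(6))**2 = (-8 - 16*0 + 2*0**2)**2 = (-8 + 0 + 2*0)**2 = (-8 + 0 + 0)**2 = (-8)**2 = 64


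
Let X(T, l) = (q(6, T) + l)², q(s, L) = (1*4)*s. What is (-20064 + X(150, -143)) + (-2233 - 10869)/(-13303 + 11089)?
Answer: -6528070/1107 ≈ -5897.1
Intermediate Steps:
q(s, L) = 4*s
X(T, l) = (24 + l)² (X(T, l) = (4*6 + l)² = (24 + l)²)
(-20064 + X(150, -143)) + (-2233 - 10869)/(-13303 + 11089) = (-20064 + (24 - 143)²) + (-2233 - 10869)/(-13303 + 11089) = (-20064 + (-119)²) - 13102/(-2214) = (-20064 + 14161) - 13102*(-1/2214) = -5903 + 6551/1107 = -6528070/1107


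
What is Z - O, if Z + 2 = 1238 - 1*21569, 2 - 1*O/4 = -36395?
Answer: -165921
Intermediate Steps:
O = 145588 (O = 8 - 4*(-36395) = 8 + 145580 = 145588)
Z = -20333 (Z = -2 + (1238 - 1*21569) = -2 + (1238 - 21569) = -2 - 20331 = -20333)
Z - O = -20333 - 1*145588 = -20333 - 145588 = -165921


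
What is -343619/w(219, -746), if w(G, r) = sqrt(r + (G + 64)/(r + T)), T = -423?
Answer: 343619*I*sqrt(1019785333)/872357 ≈ 12579.0*I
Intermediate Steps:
w(G, r) = sqrt(r + (64 + G)/(-423 + r)) (w(G, r) = sqrt(r + (G + 64)/(r - 423)) = sqrt(r + (64 + G)/(-423 + r)))
-343619/w(219, -746) = -343619*(-I*sqrt(1169))/sqrt(64 + 219 - 746*(-423 - 746)) = -343619*(-I*sqrt(1169))/sqrt(64 + 219 - 746*(-1169)) = -343619*(-I*sqrt(1169)/sqrt(64 + 219 + 872074)) = -343619*(-I*sqrt(1019785333)/872357) = -(-343619)*I*sqrt(1019785333)/872357 = 343619*I*sqrt(1019785333)/872357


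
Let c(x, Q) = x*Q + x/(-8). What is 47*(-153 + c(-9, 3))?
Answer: -67257/8 ≈ -8407.1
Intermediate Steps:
c(x, Q) = -x/8 + Q*x (c(x, Q) = Q*x + x*(-⅛) = Q*x - x/8 = -x/8 + Q*x)
47*(-153 + c(-9, 3)) = 47*(-153 - 9*(-⅛ + 3)) = 47*(-153 - 9*23/8) = 47*(-153 - 207/8) = 47*(-1431/8) = -67257/8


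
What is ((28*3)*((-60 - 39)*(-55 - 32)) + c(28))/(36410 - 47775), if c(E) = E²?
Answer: -724276/11365 ≈ -63.729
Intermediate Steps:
((28*3)*((-60 - 39)*(-55 - 32)) + c(28))/(36410 - 47775) = ((28*3)*((-60 - 39)*(-55 - 32)) + 28²)/(36410 - 47775) = (84*(-99*(-87)) + 784)/(-11365) = (84*8613 + 784)*(-1/11365) = (723492 + 784)*(-1/11365) = 724276*(-1/11365) = -724276/11365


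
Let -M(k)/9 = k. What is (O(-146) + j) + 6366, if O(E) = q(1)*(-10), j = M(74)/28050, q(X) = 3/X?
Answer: 29620689/4675 ≈ 6336.0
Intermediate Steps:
M(k) = -9*k
j = -111/4675 (j = -9*74/28050 = -666*1/28050 = -111/4675 ≈ -0.023743)
O(E) = -30 (O(E) = (3/1)*(-10) = (3*1)*(-10) = 3*(-10) = -30)
(O(-146) + j) + 6366 = (-30 - 111/4675) + 6366 = -140361/4675 + 6366 = 29620689/4675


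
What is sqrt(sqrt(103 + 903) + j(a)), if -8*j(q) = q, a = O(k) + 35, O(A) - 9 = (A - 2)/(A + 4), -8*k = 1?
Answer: sqrt(-83514 + 15376*sqrt(1006))/124 ≈ 5.1270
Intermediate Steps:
k = -1/8 (k = -1/8*1 = -1/8 ≈ -0.12500)
O(A) = 9 + (-2 + A)/(4 + A) (O(A) = 9 + (A - 2)/(A + 4) = 9 + (-2 + A)/(4 + A))
a = 1347/31 (a = 2*(17 + 5*(-1/8))/(4 - 1/8) + 35 = 2*(17 - 5/8)/(31/8) + 35 = 2*(8/31)*(131/8) + 35 = 262/31 + 35 = 1347/31 ≈ 43.452)
j(q) = -q/8
sqrt(sqrt(103 + 903) + j(a)) = sqrt(sqrt(103 + 903) - 1/8*1347/31) = sqrt(sqrt(1006) - 1347/248) = sqrt(-1347/248 + sqrt(1006))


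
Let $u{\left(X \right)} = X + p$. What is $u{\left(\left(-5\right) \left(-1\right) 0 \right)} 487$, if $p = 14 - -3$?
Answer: $8279$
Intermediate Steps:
$p = 17$ ($p = 14 + 3 = 17$)
$u{\left(X \right)} = 17 + X$ ($u{\left(X \right)} = X + 17 = 17 + X$)
$u{\left(\left(-5\right) \left(-1\right) 0 \right)} 487 = \left(17 + \left(-5\right) \left(-1\right) 0\right) 487 = \left(17 + 5 \cdot 0\right) 487 = \left(17 + 0\right) 487 = 17 \cdot 487 = 8279$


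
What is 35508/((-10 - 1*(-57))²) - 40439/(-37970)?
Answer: 1437568511/83875730 ≈ 17.139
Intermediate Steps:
35508/((-10 - 1*(-57))²) - 40439/(-37970) = 35508/((-10 + 57)²) - 40439*(-1/37970) = 35508/(47²) + 40439/37970 = 35508/2209 + 40439/37970 = 1437568511/83875730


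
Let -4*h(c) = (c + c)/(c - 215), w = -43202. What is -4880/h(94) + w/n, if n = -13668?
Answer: -4034325073/321198 ≈ -12560.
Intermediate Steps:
h(c) = -c/(2*(-215 + c)) (h(c) = -(c + c)/(4*(c - 215)) = -2*c/(4*(-215 + c)) = -c/(2*(-215 + c)))
-4880/h(94) + w/n = -4880/((-1*94/(-430 + 2*94))) - 43202/(-13668) = -4880/((-1*94/(-430 + 188))) - 43202*(-1/13668) = -4880/((-1*94/(-242))) + 21601/6834 = -4880/((-1*94*(-1/242))) + 21601/6834 = -4880/47/121 + 21601/6834 = -4880*121/47 + 21601/6834 = -590480/47 + 21601/6834 = -4034325073/321198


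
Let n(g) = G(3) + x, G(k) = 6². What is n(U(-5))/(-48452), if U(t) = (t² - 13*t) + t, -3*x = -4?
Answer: -28/36339 ≈ -0.00077052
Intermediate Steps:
x = 4/3 (x = -⅓*(-4) = 4/3 ≈ 1.3333)
G(k) = 36
U(t) = t² - 12*t
n(g) = 112/3 (n(g) = 36 + 4/3 = 112/3)
n(U(-5))/(-48452) = (112/3)/(-48452) = (112/3)*(-1/48452) = -28/36339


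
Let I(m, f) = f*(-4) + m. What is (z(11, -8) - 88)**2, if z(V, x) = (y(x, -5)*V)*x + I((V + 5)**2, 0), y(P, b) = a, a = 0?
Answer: 28224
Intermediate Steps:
y(P, b) = 0
I(m, f) = m - 4*f (I(m, f) = -4*f + m = m - 4*f)
z(V, x) = (5 + V)**2 (z(V, x) = (0*V)*x + ((V + 5)**2 - 4*0) = 0*x + ((5 + V)**2 + 0) = 0 + (5 + V)**2 = (5 + V)**2)
(z(11, -8) - 88)**2 = ((5 + 11)**2 - 88)**2 = (16**2 - 88)**2 = (256 - 88)**2 = 168**2 = 28224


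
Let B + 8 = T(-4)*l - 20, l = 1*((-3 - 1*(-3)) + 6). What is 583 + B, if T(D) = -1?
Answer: 549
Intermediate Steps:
l = 6 (l = 1*((-3 + 3) + 6) = 1*(0 + 6) = 1*6 = 6)
B = -34 (B = -8 + (-1*6 - 20) = -8 + (-6 - 20) = -8 - 26 = -34)
583 + B = 583 - 34 = 549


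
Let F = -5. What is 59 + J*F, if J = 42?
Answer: -151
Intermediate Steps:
59 + J*F = 59 + 42*(-5) = 59 - 210 = -151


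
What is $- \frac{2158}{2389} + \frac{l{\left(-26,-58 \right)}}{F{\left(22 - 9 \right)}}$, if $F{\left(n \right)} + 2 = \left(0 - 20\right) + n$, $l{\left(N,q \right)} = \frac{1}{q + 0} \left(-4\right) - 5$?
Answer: $- \frac{221611}{623529} \approx -0.35541$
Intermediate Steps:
$l{\left(N,q \right)} = -5 - \frac{4}{q}$ ($l{\left(N,q \right)} = \frac{1}{q} \left(-4\right) - 5 = - \frac{4}{q} - 5 = -5 - \frac{4}{q}$)
$F{\left(n \right)} = -22 + n$ ($F{\left(n \right)} = -2 + \left(\left(0 - 20\right) + n\right) = -2 + \left(-20 + n\right) = -22 + n$)
$- \frac{2158}{2389} + \frac{l{\left(-26,-58 \right)}}{F{\left(22 - 9 \right)}} = - \frac{2158}{2389} + \frac{-5 - \frac{4}{-58}}{-22 + \left(22 - 9\right)} = \left(-2158\right) \frac{1}{2389} + \frac{-5 - - \frac{2}{29}}{-22 + \left(22 - 9\right)} = - \frac{2158}{2389} + \frac{-5 + \frac{2}{29}}{-22 + 13} = - \frac{2158}{2389} - \frac{143}{29 \left(-9\right)} = - \frac{2158}{2389} - - \frac{143}{261} = - \frac{2158}{2389} + \frac{143}{261} = - \frac{221611}{623529}$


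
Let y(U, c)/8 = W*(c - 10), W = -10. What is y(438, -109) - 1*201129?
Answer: -191609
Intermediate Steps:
y(U, c) = 800 - 80*c (y(U, c) = 8*(-10*(c - 10)) = 8*(-10*(-10 + c)) = 8*(100 - 10*c) = 800 - 80*c)
y(438, -109) - 1*201129 = (800 - 80*(-109)) - 1*201129 = (800 + 8720) - 201129 = 9520 - 201129 = -191609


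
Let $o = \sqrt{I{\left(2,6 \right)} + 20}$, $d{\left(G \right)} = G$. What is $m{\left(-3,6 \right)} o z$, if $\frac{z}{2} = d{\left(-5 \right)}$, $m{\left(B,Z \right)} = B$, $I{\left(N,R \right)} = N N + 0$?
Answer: $60 \sqrt{6} \approx 146.97$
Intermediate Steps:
$I{\left(N,R \right)} = N^{2}$ ($I{\left(N,R \right)} = N^{2} + 0 = N^{2}$)
$z = -10$ ($z = 2 \left(-5\right) = -10$)
$o = 2 \sqrt{6}$ ($o = \sqrt{2^{2} + 20} = \sqrt{4 + 20} = \sqrt{24} = 2 \sqrt{6} \approx 4.899$)
$m{\left(-3,6 \right)} o z = - 3 \cdot 2 \sqrt{6} \left(-10\right) = - 6 \sqrt{6} \left(-10\right) = 60 \sqrt{6}$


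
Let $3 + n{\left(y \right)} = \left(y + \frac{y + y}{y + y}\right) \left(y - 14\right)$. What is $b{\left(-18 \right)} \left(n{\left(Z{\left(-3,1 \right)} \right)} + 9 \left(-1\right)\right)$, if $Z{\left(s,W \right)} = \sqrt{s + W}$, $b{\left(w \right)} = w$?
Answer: $504 + 234 i \sqrt{2} \approx 504.0 + 330.93 i$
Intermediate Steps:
$Z{\left(s,W \right)} = \sqrt{W + s}$
$n{\left(y \right)} = -3 + \left(1 + y\right) \left(-14 + y\right)$ ($n{\left(y \right)} = -3 + \left(y + \frac{y + y}{y + y}\right) \left(y - 14\right) = -3 + \left(y + \frac{2 y}{2 y}\right) \left(-14 + y\right) = -3 + \left(y + 2 y \frac{1}{2 y}\right) \left(-14 + y\right) = -3 + \left(y + 1\right) \left(-14 + y\right) = -3 + \left(1 + y\right) \left(-14 + y\right)$)
$b{\left(-18 \right)} \left(n{\left(Z{\left(-3,1 \right)} \right)} + 9 \left(-1\right)\right) = - 18 \left(\left(-17 + \left(\sqrt{1 - 3}\right)^{2} - 13 \sqrt{1 - 3}\right) + 9 \left(-1\right)\right) = - 18 \left(\left(-17 + \left(\sqrt{-2}\right)^{2} - 13 \sqrt{-2}\right) - 9\right) = - 18 \left(\left(-17 + \left(i \sqrt{2}\right)^{2} - 13 i \sqrt{2}\right) - 9\right) = - 18 \left(\left(-17 - 2 - 13 i \sqrt{2}\right) - 9\right) = - 18 \left(\left(-19 - 13 i \sqrt{2}\right) - 9\right) = - 18 \left(-28 - 13 i \sqrt{2}\right) = 504 + 234 i \sqrt{2}$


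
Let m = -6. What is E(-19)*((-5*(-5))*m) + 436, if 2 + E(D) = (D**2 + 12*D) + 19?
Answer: -22064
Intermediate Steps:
E(D) = 17 + D**2 + 12*D (E(D) = -2 + ((D**2 + 12*D) + 19) = -2 + (19 + D**2 + 12*D) = 17 + D**2 + 12*D)
E(-19)*((-5*(-5))*m) + 436 = (17 + (-19)**2 + 12*(-19))*(-5*(-5)*(-6)) + 436 = (17 + 361 - 228)*(25*(-6)) + 436 = 150*(-150) + 436 = -22500 + 436 = -22064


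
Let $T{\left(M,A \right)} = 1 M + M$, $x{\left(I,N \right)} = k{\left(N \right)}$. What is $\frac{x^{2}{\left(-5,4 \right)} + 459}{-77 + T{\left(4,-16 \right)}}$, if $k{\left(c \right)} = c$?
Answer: $- \frac{475}{69} \approx -6.8841$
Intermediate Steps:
$x{\left(I,N \right)} = N$
$T{\left(M,A \right)} = 2 M$ ($T{\left(M,A \right)} = M + M = 2 M$)
$\frac{x^{2}{\left(-5,4 \right)} + 459}{-77 + T{\left(4,-16 \right)}} = \frac{4^{2} + 459}{-77 + 2 \cdot 4} = \frac{16 + 459}{-77 + 8} = \frac{475}{-69} = 475 \left(- \frac{1}{69}\right) = - \frac{475}{69}$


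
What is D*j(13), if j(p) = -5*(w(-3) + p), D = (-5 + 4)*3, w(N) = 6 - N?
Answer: 330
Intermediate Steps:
D = -3 (D = -1*3 = -3)
j(p) = -45 - 5*p (j(p) = -5*((6 - 1*(-3)) + p) = -5*((6 + 3) + p) = -5*(9 + p) = -45 - 5*p)
D*j(13) = -3*(-45 - 5*13) = -3*(-45 - 65) = -3*(-110) = 330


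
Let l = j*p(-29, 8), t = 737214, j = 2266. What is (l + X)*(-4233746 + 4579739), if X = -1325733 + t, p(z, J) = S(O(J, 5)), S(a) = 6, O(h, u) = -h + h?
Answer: -198919333539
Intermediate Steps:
O(h, u) = 0
p(z, J) = 6
X = -588519 (X = -1325733 + 737214 = -588519)
l = 13596 (l = 2266*6 = 13596)
(l + X)*(-4233746 + 4579739) = (13596 - 588519)*(-4233746 + 4579739) = -574923*345993 = -198919333539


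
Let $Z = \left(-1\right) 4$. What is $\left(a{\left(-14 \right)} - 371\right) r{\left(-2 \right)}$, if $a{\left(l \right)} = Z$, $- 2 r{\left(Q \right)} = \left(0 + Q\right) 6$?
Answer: $-2250$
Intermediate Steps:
$r{\left(Q \right)} = - 3 Q$ ($r{\left(Q \right)} = - \frac{\left(0 + Q\right) 6}{2} = - \frac{Q 6}{2} = - \frac{6 Q}{2} = - 3 Q$)
$Z = -4$
$a{\left(l \right)} = -4$
$\left(a{\left(-14 \right)} - 371\right) r{\left(-2 \right)} = \left(-4 - 371\right) \left(\left(-3\right) \left(-2\right)\right) = \left(-375\right) 6 = -2250$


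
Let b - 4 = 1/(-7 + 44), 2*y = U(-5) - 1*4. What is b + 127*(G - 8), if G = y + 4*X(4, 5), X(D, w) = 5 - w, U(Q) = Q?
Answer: -117177/74 ≈ -1583.5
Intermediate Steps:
y = -9/2 (y = (-5 - 1*4)/2 = (-5 - 4)/2 = (½)*(-9) = -9/2 ≈ -4.5000)
b = 149/37 (b = 4 + 1/(-7 + 44) = 4 + 1/37 = 149/37 ≈ 4.0270)
G = -9/2 (G = -9/2 + 4*(5 - 1*5) = -9/2 + 4*(5 - 5) = -9/2 + 4*0 = -9/2 + 0 = -9/2 ≈ -4.5000)
b + 127*(G - 8) = 149/37 + 127*(-9/2 - 8) = 149/37 + 127*(-25/2) = 149/37 - 3175/2 = -117177/74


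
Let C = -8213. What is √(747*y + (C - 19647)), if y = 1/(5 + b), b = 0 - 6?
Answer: I*√28607 ≈ 169.14*I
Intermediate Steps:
b = -6
y = -1 (y = 1/(5 - 6) = 1/(-1) = -1)
√(747*y + (C - 19647)) = √(747*(-1) + (-8213 - 19647)) = √(-747 - 27860) = √(-28607) = I*√28607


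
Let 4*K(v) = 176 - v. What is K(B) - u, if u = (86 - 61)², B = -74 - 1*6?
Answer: -561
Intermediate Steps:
B = -80 (B = -74 - 6 = -80)
K(v) = 44 - v/4 (K(v) = (176 - v)/4 = 44 - v/4)
u = 625 (u = 25² = 625)
K(B) - u = (44 - ¼*(-80)) - 1*625 = (44 + 20) - 625 = 64 - 625 = -561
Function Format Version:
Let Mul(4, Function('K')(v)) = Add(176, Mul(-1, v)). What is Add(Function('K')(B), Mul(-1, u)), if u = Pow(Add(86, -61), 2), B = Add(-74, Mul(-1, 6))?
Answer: -561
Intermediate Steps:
B = -80 (B = Add(-74, -6) = -80)
Function('K')(v) = Add(44, Mul(Rational(-1, 4), v)) (Function('K')(v) = Mul(Rational(1, 4), Add(176, Mul(-1, v))) = Add(44, Mul(Rational(-1, 4), v)))
u = 625 (u = Pow(25, 2) = 625)
Add(Function('K')(B), Mul(-1, u)) = Add(Add(44, Mul(Rational(-1, 4), -80)), Mul(-1, 625)) = Add(Add(44, 20), -625) = Add(64, -625) = -561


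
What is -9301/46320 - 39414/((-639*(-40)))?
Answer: -5731639/3288720 ≈ -1.7428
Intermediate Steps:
-9301/46320 - 39414/((-639*(-40))) = -9301*1/46320 - 39414/25560 = -9301/46320 - 39414*1/25560 = -9301/46320 - 6569/4260 = -5731639/3288720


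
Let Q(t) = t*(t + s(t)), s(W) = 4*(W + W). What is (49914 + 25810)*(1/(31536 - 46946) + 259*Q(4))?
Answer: 21760478714458/7705 ≈ 2.8242e+9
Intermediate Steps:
s(W) = 8*W (s(W) = 4*(2*W) = 8*W)
Q(t) = 9*t² (Q(t) = t*(t + 8*t) = t*(9*t) = 9*t²)
(49914 + 25810)*(1/(31536 - 46946) + 259*Q(4)) = (49914 + 25810)*(1/(31536 - 46946) + 259*(9*4²)) = 75724*(1/(-15410) + 259*(9*16)) = 75724*(-1/15410 + 259*144) = 75724*(-1/15410 + 37296) = 75724*(574731359/15410) = 21760478714458/7705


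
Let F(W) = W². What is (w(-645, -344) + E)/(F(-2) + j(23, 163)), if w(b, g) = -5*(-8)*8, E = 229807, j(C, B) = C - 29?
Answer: -230127/2 ≈ -1.1506e+5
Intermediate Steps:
j(C, B) = -29 + C
w(b, g) = 320 (w(b, g) = 40*8 = 320)
(w(-645, -344) + E)/(F(-2) + j(23, 163)) = (320 + 229807)/((-2)² + (-29 + 23)) = 230127/(4 - 6) = 230127/(-2) = 230127*(-½) = -230127/2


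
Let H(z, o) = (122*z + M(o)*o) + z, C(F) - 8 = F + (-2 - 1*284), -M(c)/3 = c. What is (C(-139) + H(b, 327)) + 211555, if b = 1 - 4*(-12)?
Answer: -103622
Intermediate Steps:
M(c) = -3*c
C(F) = -278 + F (C(F) = 8 + (F + (-2 - 1*284)) = 8 + (F + (-2 - 284)) = 8 + (F - 286) = 8 + (-286 + F) = -278 + F)
b = 49 (b = 1 + 48 = 49)
H(z, o) = -3*o² + 123*z (H(z, o) = (122*z + (-3*o)*o) + z = (122*z - 3*o²) + z = (-3*o² + 122*z) + z = -3*o² + 123*z)
(C(-139) + H(b, 327)) + 211555 = ((-278 - 139) + (-3*327² + 123*49)) + 211555 = (-417 + (-3*106929 + 6027)) + 211555 = (-417 + (-320787 + 6027)) + 211555 = (-417 - 314760) + 211555 = -315177 + 211555 = -103622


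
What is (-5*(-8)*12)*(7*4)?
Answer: 13440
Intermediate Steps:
(-5*(-8)*12)*(7*4) = (40*12)*28 = 480*28 = 13440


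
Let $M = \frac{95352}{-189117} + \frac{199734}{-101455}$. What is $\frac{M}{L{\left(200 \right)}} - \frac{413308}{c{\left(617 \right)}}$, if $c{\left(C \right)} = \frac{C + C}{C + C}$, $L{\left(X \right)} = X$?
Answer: $- \frac{264336171126084673}{639562174500} \approx -4.1331 \cdot 10^{5}$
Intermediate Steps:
$M = - \frac{15815677346}{6395621745}$ ($M = 95352 \left(- \frac{1}{189117}\right) + 199734 \left(- \frac{1}{101455}\right) = - \frac{31784}{63039} - \frac{199734}{101455} = - \frac{15815677346}{6395621745} \approx -2.4729$)
$c{\left(C \right)} = 1$ ($c{\left(C \right)} = \frac{2 C}{2 C} = 2 C \frac{1}{2 C} = 1$)
$\frac{M}{L{\left(200 \right)}} - \frac{413308}{c{\left(617 \right)}} = - \frac{15815677346}{6395621745 \cdot 200} - \frac{413308}{1} = \left(- \frac{15815677346}{6395621745}\right) \frac{1}{200} - 413308 = - \frac{7907838673}{639562174500} - 413308 = - \frac{264336171126084673}{639562174500}$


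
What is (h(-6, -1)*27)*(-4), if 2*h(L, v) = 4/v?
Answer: 216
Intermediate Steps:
h(L, v) = 2/v (h(L, v) = (4/v)/2 = 2/v)
(h(-6, -1)*27)*(-4) = ((2/(-1))*27)*(-4) = ((2*(-1))*27)*(-4) = -2*27*(-4) = -54*(-4) = 216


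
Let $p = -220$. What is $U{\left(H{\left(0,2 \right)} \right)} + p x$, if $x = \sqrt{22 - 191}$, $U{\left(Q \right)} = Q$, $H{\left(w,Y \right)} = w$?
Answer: $- 2860 i \approx - 2860.0 i$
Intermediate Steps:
$x = 13 i$ ($x = \sqrt{-169} = 13 i \approx 13.0 i$)
$U{\left(H{\left(0,2 \right)} \right)} + p x = 0 - 220 \cdot 13 i = 0 - 2860 i = - 2860 i$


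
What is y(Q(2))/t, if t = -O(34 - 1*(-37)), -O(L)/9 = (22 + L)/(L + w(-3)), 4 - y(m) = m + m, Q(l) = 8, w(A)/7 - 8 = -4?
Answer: -44/31 ≈ -1.4194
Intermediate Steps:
w(A) = 28 (w(A) = 56 + 7*(-4) = 56 - 28 = 28)
y(m) = 4 - 2*m (y(m) = 4 - (m + m) = 4 - 2*m)
O(L) = -9*(22 + L)/(28 + L) (O(L) = -9*(22 + L)/(L + 28) = -9*(22 + L)/(28 + L))
t = 93/11 (t = -9*(-22 - (34 - 1*(-37)))/(28 + (34 - 1*(-37))) = -9*(-22 - (34 + 37))/(28 + (34 + 37)) = -9*(-22 - 1*71)/(28 + 71) = -9*(-22 - 71)/99 = -9*(-93)/99 = -1*(-93/11) = 93/11 ≈ 8.4545)
y(Q(2))/t = (4 - 2*8)/(93/11) = (4 - 16)*(11/93) = -12*11/93 = -44/31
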